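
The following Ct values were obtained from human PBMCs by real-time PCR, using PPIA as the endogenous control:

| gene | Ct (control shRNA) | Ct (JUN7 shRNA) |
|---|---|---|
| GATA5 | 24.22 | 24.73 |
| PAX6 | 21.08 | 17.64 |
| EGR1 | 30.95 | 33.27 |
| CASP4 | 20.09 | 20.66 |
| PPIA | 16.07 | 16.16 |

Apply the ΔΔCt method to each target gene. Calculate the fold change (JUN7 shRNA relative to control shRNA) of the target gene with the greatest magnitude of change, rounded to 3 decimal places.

GATA5: ΔΔCt = (24.73−16.16) − (24.22−16.07) = 8.57 − 8.15 = 0.42; fold change = 2^-0.42 = 0.747
PAX6: ΔΔCt = (17.64−16.16) − (21.08−16.07) = 1.48 − 5.01 = -3.53; fold change = 2^3.53 = 11.551
EGR1: ΔΔCt = (33.27−16.16) − (30.95−16.07) = 17.11 − 14.88 = 2.23; fold change = 2^-2.23 = 0.213
CASP4: ΔΔCt = (20.66−16.16) − (20.09−16.07) = 4.50 − 4.02 = 0.48; fold change = 2^-0.48 = 0.717
PAX6 has the largest |ΔΔCt| = 3.53.

11.551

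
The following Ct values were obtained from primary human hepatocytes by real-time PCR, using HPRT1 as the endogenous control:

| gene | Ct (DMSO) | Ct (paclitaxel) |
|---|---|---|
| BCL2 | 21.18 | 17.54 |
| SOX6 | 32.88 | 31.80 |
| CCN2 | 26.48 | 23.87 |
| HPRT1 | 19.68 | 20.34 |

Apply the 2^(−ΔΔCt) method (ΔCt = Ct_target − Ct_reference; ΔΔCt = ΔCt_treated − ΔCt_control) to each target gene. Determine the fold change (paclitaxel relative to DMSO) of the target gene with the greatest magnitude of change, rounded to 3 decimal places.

19.698

BCL2: ΔΔCt = (17.54−20.34) − (21.18−19.68) = -2.80 − 1.50 = -4.30; fold change = 2^4.30 = 19.698
SOX6: ΔΔCt = (31.80−20.34) − (32.88−19.68) = 11.46 − 13.20 = -1.74; fold change = 2^1.74 = 3.340
CCN2: ΔΔCt = (23.87−20.34) − (26.48−19.68) = 3.53 − 6.80 = -3.27; fold change = 2^3.27 = 9.646
BCL2 has the largest |ΔΔCt| = 4.30.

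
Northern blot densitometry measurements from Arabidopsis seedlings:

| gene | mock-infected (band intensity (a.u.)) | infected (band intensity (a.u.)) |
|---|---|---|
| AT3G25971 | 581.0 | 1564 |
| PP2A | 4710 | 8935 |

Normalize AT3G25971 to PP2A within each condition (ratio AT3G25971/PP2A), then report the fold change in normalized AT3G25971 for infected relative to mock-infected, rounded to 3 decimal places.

1.419

AT3G25971/PP2A (mock-infected) = 581.0 / 4710 = 0.12335
AT3G25971/PP2A (infected) = 1564 / 8935 = 0.17504
Fold change = 0.17504 / 0.12335 = 1.4190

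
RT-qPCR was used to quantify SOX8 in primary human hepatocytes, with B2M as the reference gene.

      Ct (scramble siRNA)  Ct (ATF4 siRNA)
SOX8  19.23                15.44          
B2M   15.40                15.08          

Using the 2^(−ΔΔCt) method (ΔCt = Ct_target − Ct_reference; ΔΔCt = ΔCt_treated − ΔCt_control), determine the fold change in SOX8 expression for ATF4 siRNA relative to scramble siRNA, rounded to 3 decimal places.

11.081

ΔCt(scramble siRNA) = 19.230 − 15.400 = 3.830
ΔCt(ATF4 siRNA) = 15.440 − 15.080 = 0.360
ΔΔCt = 0.360 − 3.830 = -3.470
Fold change = 2^(−(-3.470)) = 2^3.470 = 11.0809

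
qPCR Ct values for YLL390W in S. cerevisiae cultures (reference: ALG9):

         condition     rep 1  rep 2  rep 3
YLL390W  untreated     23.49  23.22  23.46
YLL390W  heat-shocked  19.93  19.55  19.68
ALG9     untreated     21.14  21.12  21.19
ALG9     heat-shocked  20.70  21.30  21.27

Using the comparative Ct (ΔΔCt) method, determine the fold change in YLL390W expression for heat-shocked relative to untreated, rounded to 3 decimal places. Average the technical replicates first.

Mean Ct: YLL390W untreated 23.390; YLL390W heat-shocked 19.720; ALG9 untreated 21.150; ALG9 heat-shocked 21.090
ΔCt(untreated) = 23.390 − 21.150 = 2.240
ΔCt(heat-shocked) = 19.720 − 21.090 = -1.370
ΔΔCt = -1.370 − 2.240 = -3.610
Fold change = 2^(−(-3.610)) = 2^3.610 = 12.2101

12.210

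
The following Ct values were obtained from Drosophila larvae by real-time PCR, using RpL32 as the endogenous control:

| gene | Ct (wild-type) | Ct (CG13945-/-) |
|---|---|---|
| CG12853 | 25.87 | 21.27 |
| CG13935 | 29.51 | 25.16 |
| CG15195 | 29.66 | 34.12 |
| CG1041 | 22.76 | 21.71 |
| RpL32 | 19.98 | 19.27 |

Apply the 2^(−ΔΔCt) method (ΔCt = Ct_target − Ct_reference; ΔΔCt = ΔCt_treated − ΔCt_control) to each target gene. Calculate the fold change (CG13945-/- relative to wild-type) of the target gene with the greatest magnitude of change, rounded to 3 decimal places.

CG12853: ΔΔCt = (21.27−19.27) − (25.87−19.98) = 2.00 − 5.89 = -3.89; fold change = 2^3.89 = 14.825
CG13935: ΔΔCt = (25.16−19.27) − (29.51−19.98) = 5.89 − 9.53 = -3.64; fold change = 2^3.64 = 12.467
CG15195: ΔΔCt = (34.12−19.27) − (29.66−19.98) = 14.85 − 9.68 = 5.17; fold change = 2^-5.17 = 0.028
CG1041: ΔΔCt = (21.71−19.27) − (22.76−19.98) = 2.44 − 2.78 = -0.34; fold change = 2^0.34 = 1.266
CG15195 has the largest |ΔΔCt| = 5.17.

0.028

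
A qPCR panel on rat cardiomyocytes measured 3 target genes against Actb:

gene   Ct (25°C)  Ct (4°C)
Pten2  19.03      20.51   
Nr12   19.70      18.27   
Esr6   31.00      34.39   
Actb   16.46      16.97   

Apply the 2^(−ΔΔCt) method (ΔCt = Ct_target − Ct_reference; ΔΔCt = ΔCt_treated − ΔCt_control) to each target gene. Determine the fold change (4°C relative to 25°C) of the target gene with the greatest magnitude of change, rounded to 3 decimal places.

0.136

Pten2: ΔΔCt = (20.51−16.97) − (19.03−16.46) = 3.54 − 2.57 = 0.97; fold change = 2^-0.97 = 0.511
Nr12: ΔΔCt = (18.27−16.97) − (19.70−16.46) = 1.30 − 3.24 = -1.94; fold change = 2^1.94 = 3.837
Esr6: ΔΔCt = (34.39−16.97) − (31.00−16.46) = 17.42 − 14.54 = 2.88; fold change = 2^-2.88 = 0.136
Esr6 has the largest |ΔΔCt| = 2.88.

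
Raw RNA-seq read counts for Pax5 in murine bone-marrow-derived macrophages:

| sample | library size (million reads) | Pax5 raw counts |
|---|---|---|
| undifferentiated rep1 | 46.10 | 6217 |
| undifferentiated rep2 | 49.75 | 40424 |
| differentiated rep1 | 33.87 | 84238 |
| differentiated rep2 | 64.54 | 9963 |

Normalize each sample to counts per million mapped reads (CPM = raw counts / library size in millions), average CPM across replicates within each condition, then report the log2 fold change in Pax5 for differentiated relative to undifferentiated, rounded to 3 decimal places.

CPM(undifferentiated rep1) = 6217 / 46.10 = 134.8590
CPM(undifferentiated rep2) = 40424 / 49.75 = 812.5427
CPM(differentiated rep1) = 84238 / 33.87 = 2487.0977
CPM(differentiated rep2) = 9963 / 64.54 = 154.3694
mean CPM(undifferentiated) = 473.7009; mean CPM(differentiated) = 1320.7336
Fold change = 1320.7336 / 473.7009 = 2.78812
log2(2.78812) = 1.4793

1.479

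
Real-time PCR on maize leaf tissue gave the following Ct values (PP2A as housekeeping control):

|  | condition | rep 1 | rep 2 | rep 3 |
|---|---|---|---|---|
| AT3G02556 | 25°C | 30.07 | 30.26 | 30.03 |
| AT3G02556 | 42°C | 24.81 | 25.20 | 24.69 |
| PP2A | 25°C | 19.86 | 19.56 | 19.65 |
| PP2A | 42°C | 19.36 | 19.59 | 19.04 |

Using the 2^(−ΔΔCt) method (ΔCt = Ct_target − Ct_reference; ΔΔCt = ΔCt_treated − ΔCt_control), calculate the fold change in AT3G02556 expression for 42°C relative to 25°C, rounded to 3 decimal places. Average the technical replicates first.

29.041

Mean Ct: AT3G02556 25°C 30.120; AT3G02556 42°C 24.900; PP2A 25°C 19.690; PP2A 42°C 19.330
ΔCt(25°C) = 30.120 − 19.690 = 10.430
ΔCt(42°C) = 24.900 − 19.330 = 5.570
ΔΔCt = 5.570 − 10.430 = -4.860
Fold change = 2^(−(-4.860)) = 2^4.860 = 29.0406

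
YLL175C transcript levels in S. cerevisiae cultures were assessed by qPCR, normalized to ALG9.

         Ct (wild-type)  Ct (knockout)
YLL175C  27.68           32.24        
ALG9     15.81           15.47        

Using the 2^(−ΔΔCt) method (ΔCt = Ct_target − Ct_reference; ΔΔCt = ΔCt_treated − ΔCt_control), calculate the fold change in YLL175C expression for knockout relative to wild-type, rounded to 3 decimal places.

ΔCt(wild-type) = 27.680 − 15.810 = 11.870
ΔCt(knockout) = 32.240 − 15.470 = 16.770
ΔΔCt = 16.770 − 11.870 = 4.900
Fold change = 2^(−4.900) = 0.0335

0.033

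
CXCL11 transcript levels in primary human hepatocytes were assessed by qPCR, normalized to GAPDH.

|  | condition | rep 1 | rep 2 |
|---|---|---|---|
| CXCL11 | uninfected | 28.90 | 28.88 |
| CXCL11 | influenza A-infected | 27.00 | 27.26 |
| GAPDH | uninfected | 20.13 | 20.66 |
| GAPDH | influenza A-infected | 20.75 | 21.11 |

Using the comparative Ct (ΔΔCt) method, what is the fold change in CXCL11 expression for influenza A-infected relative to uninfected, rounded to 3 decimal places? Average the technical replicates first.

4.908

Mean Ct: CXCL11 uninfected 28.890; CXCL11 influenza A-infected 27.130; GAPDH uninfected 20.395; GAPDH influenza A-infected 20.930
ΔCt(uninfected) = 28.890 − 20.395 = 8.495
ΔCt(influenza A-infected) = 27.130 − 20.930 = 6.200
ΔΔCt = 6.200 − 8.495 = -2.295
Fold change = 2^(−(-2.295)) = 2^2.295 = 4.9075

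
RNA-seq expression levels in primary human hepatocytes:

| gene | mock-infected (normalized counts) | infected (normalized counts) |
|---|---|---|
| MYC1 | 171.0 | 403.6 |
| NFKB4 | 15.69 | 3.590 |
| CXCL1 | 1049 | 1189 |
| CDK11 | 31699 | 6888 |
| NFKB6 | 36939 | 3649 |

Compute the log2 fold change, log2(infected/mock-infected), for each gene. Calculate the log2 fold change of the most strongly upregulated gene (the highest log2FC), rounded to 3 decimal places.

log2(403.6/171.0) = 1.239  (MYC1)
log2(3.590/15.69) = -2.128  (NFKB4)
log2(1189/1049) = 0.181  (CXCL1)
log2(6888/31699) = -2.202  (CDK11)
log2(3649/36939) = -3.340  (NFKB6)
MYC1 is most strongly upregulated.

1.239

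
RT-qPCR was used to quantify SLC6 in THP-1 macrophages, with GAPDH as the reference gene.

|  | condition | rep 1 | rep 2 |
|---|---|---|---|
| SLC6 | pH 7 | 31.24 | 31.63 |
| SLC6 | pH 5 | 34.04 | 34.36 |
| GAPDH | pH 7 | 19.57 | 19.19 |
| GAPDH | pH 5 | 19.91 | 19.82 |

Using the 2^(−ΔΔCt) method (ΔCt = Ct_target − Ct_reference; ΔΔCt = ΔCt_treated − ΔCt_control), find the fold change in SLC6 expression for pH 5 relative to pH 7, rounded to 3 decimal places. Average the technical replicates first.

0.206

Mean Ct: SLC6 pH 7 31.435; SLC6 pH 5 34.200; GAPDH pH 7 19.380; GAPDH pH 5 19.865
ΔCt(pH 7) = 31.435 − 19.380 = 12.055
ΔCt(pH 5) = 34.200 − 19.865 = 14.335
ΔΔCt = 14.335 − 12.055 = 2.280
Fold change = 2^(−2.280) = 0.2059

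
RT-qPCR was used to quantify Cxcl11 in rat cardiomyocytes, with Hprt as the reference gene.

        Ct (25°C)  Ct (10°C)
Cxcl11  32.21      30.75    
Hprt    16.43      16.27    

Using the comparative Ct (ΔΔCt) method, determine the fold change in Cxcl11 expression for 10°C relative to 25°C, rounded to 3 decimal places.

2.462

ΔCt(25°C) = 32.210 − 16.430 = 15.780
ΔCt(10°C) = 30.750 − 16.270 = 14.480
ΔΔCt = 14.480 − 15.780 = -1.300
Fold change = 2^(−(-1.300)) = 2^1.300 = 2.4623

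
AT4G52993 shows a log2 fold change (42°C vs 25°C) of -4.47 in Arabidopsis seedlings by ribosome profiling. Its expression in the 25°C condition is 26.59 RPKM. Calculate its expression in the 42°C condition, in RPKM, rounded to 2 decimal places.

1.20

Fold change = 2^(-4.47) = 0.0451
42°C expression = 26.59 × 0.0451 = 1.20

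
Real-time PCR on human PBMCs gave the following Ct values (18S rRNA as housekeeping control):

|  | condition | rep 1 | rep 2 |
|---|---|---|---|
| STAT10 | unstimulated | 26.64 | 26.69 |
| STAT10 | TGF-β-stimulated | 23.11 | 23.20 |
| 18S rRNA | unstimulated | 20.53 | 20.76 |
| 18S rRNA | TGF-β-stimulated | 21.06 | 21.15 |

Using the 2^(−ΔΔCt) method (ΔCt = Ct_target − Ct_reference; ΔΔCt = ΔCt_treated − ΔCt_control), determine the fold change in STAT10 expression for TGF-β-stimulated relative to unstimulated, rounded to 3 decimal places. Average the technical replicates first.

Mean Ct: STAT10 unstimulated 26.665; STAT10 TGF-β-stimulated 23.155; 18S rRNA unstimulated 20.645; 18S rRNA TGF-β-stimulated 21.105
ΔCt(unstimulated) = 26.665 − 20.645 = 6.020
ΔCt(TGF-β-stimulated) = 23.155 − 21.105 = 2.050
ΔΔCt = 2.050 − 6.020 = -3.970
Fold change = 2^(−(-3.970)) = 2^3.970 = 15.6707

15.671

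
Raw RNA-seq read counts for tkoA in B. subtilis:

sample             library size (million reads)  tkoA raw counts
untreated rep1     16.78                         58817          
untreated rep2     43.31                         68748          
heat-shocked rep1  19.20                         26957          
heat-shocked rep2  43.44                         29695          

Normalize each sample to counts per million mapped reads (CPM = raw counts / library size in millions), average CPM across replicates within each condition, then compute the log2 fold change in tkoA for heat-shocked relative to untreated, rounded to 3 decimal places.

-1.287

CPM(untreated rep1) = 58817 / 16.78 = 3505.1847
CPM(untreated rep2) = 68748 / 43.31 = 1587.3470
CPM(heat-shocked rep1) = 26957 / 19.20 = 1404.0104
CPM(heat-shocked rep2) = 29695 / 43.44 = 683.5866
mean CPM(untreated) = 2546.2659; mean CPM(heat-shocked) = 1043.7985
Fold change = 1043.7985 / 2546.2659 = 0.40993
log2(0.40993) = -1.2865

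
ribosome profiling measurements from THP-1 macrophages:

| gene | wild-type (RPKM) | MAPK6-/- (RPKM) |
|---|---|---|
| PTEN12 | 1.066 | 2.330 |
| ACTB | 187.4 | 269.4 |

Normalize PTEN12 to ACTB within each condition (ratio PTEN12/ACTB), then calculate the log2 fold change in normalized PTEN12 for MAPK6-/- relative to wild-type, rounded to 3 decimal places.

0.604

PTEN12/ACTB (wild-type) = 1.066 / 187.4 = 0.0056884
PTEN12/ACTB (MAPK6-/-) = 2.330 / 269.4 = 0.0086488
Fold change = 0.0086488 / 0.0056884 = 1.5204
log2(1.5204) = 0.6045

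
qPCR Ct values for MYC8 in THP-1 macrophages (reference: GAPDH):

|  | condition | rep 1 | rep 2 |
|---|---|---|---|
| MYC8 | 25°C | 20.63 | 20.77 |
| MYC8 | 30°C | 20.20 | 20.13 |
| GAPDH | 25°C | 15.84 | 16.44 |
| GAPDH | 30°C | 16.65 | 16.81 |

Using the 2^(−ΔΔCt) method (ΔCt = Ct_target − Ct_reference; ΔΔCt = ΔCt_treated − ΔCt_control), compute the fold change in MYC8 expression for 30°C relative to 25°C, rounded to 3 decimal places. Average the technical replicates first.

2.181

Mean Ct: MYC8 25°C 20.700; MYC8 30°C 20.165; GAPDH 25°C 16.140; GAPDH 30°C 16.730
ΔCt(25°C) = 20.700 − 16.140 = 4.560
ΔCt(30°C) = 20.165 − 16.730 = 3.435
ΔΔCt = 3.435 − 4.560 = -1.125
Fold change = 2^(−(-1.125)) = 2^1.125 = 2.1810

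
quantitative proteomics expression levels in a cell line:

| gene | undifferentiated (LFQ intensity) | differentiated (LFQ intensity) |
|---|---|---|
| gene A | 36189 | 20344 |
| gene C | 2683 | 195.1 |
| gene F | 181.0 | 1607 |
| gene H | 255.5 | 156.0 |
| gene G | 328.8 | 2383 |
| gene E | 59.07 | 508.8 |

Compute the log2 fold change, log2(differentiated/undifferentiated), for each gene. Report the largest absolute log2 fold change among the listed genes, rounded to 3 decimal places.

3.782

log2(20344/36189) = -0.831  (gene A)
log2(195.1/2683) = -3.782  (gene C)
log2(1607/181.0) = 3.150  (gene F)
log2(156.0/255.5) = -0.712  (gene H)
log2(2383/328.8) = 2.857  (gene G)
log2(508.8/59.07) = 3.107  (gene E)
The largest magnitude belongs to gene C.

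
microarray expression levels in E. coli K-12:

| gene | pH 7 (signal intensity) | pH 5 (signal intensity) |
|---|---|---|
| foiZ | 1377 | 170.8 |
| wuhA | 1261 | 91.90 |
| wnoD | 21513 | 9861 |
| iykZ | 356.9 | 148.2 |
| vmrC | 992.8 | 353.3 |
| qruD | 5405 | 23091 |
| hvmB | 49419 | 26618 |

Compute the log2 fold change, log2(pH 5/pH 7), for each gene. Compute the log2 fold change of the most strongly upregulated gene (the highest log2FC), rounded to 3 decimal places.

2.095

log2(170.8/1377) = -3.011  (foiZ)
log2(91.90/1261) = -3.778  (wuhA)
log2(9861/21513) = -1.125  (wnoD)
log2(148.2/356.9) = -1.268  (iykZ)
log2(353.3/992.8) = -1.491  (vmrC)
log2(23091/5405) = 2.095  (qruD)
log2(26618/49419) = -0.893  (hvmB)
qruD is most strongly upregulated.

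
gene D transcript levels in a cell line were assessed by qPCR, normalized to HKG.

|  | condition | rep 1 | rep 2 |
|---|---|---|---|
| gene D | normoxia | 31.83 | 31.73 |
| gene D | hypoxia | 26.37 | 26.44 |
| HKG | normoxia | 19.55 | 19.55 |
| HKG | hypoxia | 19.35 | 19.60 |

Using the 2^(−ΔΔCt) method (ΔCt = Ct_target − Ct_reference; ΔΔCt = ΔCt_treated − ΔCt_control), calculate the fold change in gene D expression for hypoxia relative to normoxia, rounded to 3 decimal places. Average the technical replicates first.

Mean Ct: gene D normoxia 31.780; gene D hypoxia 26.405; HKG normoxia 19.550; HKG hypoxia 19.475
ΔCt(normoxia) = 31.780 − 19.550 = 12.230
ΔCt(hypoxia) = 26.405 − 19.475 = 6.930
ΔΔCt = 6.930 − 12.230 = -5.300
Fold change = 2^(−(-5.300)) = 2^5.300 = 39.3966

39.397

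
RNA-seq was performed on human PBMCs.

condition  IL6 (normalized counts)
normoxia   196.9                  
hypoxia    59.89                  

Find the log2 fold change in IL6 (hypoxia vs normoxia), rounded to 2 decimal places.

-1.72

Fold change = 59.89 / 196.9 = 0.3042
log2(0.3042) = -1.717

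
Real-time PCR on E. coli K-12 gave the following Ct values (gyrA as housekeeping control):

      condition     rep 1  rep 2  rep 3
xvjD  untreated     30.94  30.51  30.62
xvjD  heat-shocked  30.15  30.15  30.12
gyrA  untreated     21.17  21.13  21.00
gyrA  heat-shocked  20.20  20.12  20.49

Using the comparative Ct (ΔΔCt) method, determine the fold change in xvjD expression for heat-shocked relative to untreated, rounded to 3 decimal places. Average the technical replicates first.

Mean Ct: xvjD untreated 30.690; xvjD heat-shocked 30.140; gyrA untreated 21.100; gyrA heat-shocked 20.270
ΔCt(untreated) = 30.690 − 21.100 = 9.590
ΔCt(heat-shocked) = 30.140 − 20.270 = 9.870
ΔΔCt = 9.870 − 9.590 = 0.280
Fold change = 2^(−0.280) = 0.8236

0.824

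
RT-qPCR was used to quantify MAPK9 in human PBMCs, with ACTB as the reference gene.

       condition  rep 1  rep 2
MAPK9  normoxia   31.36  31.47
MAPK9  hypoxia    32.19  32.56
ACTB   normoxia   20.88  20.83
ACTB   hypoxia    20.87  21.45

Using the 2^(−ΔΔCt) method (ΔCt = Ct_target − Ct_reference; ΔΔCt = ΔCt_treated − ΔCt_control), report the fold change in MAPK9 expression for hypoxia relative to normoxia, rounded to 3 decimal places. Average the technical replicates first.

0.635

Mean Ct: MAPK9 normoxia 31.415; MAPK9 hypoxia 32.375; ACTB normoxia 20.855; ACTB hypoxia 21.160
ΔCt(normoxia) = 31.415 − 20.855 = 10.560
ΔCt(hypoxia) = 32.375 − 21.160 = 11.215
ΔΔCt = 11.215 − 10.560 = 0.655
Fold change = 2^(−0.655) = 0.6351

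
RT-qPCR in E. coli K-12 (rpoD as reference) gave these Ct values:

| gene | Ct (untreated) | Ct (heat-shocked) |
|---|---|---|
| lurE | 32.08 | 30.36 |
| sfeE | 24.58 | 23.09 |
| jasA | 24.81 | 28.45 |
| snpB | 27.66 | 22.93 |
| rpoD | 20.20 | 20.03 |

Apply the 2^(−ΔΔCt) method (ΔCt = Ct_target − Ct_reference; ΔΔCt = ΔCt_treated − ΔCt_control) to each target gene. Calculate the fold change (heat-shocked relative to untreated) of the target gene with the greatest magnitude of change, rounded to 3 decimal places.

23.588

lurE: ΔΔCt = (30.36−20.03) − (32.08−20.20) = 10.33 − 11.88 = -1.55; fold change = 2^1.55 = 2.928
sfeE: ΔΔCt = (23.09−20.03) − (24.58−20.20) = 3.06 − 4.38 = -1.32; fold change = 2^1.32 = 2.497
jasA: ΔΔCt = (28.45−20.03) − (24.81−20.20) = 8.42 − 4.61 = 3.81; fold change = 2^-3.81 = 0.071
snpB: ΔΔCt = (22.93−20.03) − (27.66−20.20) = 2.90 − 7.46 = -4.56; fold change = 2^4.56 = 23.588
snpB has the largest |ΔΔCt| = 4.56.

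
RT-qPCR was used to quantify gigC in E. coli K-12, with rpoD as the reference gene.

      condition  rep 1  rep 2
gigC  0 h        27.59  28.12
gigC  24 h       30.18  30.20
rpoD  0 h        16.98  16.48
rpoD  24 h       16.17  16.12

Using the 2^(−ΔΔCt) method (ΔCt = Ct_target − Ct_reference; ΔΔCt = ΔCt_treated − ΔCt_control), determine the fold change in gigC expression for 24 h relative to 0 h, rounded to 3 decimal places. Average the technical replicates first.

Mean Ct: gigC 0 h 27.855; gigC 24 h 30.190; rpoD 0 h 16.730; rpoD 24 h 16.145
ΔCt(0 h) = 27.855 − 16.730 = 11.125
ΔCt(24 h) = 30.190 − 16.145 = 14.045
ΔΔCt = 14.045 − 11.125 = 2.920
Fold change = 2^(−2.920) = 0.1321

0.132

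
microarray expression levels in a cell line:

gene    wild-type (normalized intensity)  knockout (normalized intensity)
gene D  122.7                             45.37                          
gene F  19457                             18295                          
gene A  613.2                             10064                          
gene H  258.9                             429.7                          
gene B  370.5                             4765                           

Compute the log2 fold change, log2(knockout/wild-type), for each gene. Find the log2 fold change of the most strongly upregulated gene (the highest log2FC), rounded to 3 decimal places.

4.037

log2(45.37/122.7) = -1.435  (gene D)
log2(18295/19457) = -0.089  (gene F)
log2(10064/613.2) = 4.037  (gene A)
log2(429.7/258.9) = 0.731  (gene H)
log2(4765/370.5) = 3.685  (gene B)
gene A is most strongly upregulated.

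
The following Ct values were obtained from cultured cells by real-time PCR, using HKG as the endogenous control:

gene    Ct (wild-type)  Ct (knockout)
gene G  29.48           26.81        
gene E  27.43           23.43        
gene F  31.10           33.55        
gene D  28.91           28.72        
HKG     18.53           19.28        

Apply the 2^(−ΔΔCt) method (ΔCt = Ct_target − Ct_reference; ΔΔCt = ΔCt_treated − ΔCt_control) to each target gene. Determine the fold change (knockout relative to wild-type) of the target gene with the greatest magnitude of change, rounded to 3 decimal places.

26.909

gene G: ΔΔCt = (26.81−19.28) − (29.48−18.53) = 7.53 − 10.95 = -3.42; fold change = 2^3.42 = 10.703
gene E: ΔΔCt = (23.43−19.28) − (27.43−18.53) = 4.15 − 8.90 = -4.75; fold change = 2^4.75 = 26.909
gene F: ΔΔCt = (33.55−19.28) − (31.10−18.53) = 14.27 − 12.57 = 1.70; fold change = 2^-1.70 = 0.308
gene D: ΔΔCt = (28.72−19.28) − (28.91−18.53) = 9.44 − 10.38 = -0.94; fold change = 2^0.94 = 1.919
gene E has the largest |ΔΔCt| = 4.75.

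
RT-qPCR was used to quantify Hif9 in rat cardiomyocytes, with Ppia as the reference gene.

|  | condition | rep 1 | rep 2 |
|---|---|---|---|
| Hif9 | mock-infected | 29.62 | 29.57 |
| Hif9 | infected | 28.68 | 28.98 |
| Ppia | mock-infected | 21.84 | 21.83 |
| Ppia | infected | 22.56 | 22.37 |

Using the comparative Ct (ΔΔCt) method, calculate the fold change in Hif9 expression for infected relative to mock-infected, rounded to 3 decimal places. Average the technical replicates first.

Mean Ct: Hif9 mock-infected 29.595; Hif9 infected 28.830; Ppia mock-infected 21.835; Ppia infected 22.465
ΔCt(mock-infected) = 29.595 − 21.835 = 7.760
ΔCt(infected) = 28.830 − 22.465 = 6.365
ΔΔCt = 6.365 − 7.760 = -1.395
Fold change = 2^(−(-1.395)) = 2^1.395 = 2.6299

2.630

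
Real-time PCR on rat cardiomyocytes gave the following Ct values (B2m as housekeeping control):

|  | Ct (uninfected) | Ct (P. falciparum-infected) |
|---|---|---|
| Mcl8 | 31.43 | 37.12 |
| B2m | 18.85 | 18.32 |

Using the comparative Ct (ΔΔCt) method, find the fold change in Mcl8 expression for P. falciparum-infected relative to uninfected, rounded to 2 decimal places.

ΔCt(uninfected) = 31.430 − 18.850 = 12.580
ΔCt(P. falciparum-infected) = 37.120 − 18.320 = 18.800
ΔΔCt = 18.800 − 12.580 = 6.220
Fold change = 2^(−6.220) = 0.013

0.01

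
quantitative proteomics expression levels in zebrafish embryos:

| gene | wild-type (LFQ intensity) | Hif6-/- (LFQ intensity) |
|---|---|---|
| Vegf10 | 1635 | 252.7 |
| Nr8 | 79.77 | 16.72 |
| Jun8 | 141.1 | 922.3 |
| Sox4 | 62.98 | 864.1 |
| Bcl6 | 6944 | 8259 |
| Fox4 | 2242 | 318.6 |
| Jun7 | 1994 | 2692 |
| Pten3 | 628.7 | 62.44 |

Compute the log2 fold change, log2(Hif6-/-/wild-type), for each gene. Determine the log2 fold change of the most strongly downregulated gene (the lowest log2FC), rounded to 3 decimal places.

log2(252.7/1635) = -2.694  (Vegf10)
log2(16.72/79.77) = -2.254  (Nr8)
log2(922.3/141.1) = 2.709  (Jun8)
log2(864.1/62.98) = 3.778  (Sox4)
log2(8259/6944) = 0.250  (Bcl6)
log2(318.6/2242) = -2.815  (Fox4)
log2(2692/1994) = 0.433  (Jun7)
log2(62.44/628.7) = -3.332  (Pten3)
Pten3 is most strongly downregulated.

-3.332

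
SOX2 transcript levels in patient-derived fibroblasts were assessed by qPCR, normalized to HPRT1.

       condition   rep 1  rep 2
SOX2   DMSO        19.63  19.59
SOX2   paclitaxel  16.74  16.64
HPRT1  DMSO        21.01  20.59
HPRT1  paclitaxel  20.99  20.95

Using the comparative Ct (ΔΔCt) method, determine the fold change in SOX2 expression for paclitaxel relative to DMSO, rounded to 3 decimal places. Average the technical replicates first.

Mean Ct: SOX2 DMSO 19.610; SOX2 paclitaxel 16.690; HPRT1 DMSO 20.800; HPRT1 paclitaxel 20.970
ΔCt(DMSO) = 19.610 − 20.800 = -1.190
ΔCt(paclitaxel) = 16.690 − 20.970 = -4.280
ΔΔCt = -4.280 − (-1.190) = -3.090
Fold change = 2^(−(-3.090)) = 2^3.090 = 8.5150

8.515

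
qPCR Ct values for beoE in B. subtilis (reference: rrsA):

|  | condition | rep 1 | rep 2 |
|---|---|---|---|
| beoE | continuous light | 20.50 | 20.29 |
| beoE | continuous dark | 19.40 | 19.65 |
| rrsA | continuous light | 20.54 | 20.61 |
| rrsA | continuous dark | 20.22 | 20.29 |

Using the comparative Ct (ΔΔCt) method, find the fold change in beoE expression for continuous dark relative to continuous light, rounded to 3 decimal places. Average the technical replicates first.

1.464

Mean Ct: beoE continuous light 20.395; beoE continuous dark 19.525; rrsA continuous light 20.575; rrsA continuous dark 20.255
ΔCt(continuous light) = 20.395 − 20.575 = -0.180
ΔCt(continuous dark) = 19.525 − 20.255 = -0.730
ΔΔCt = -0.730 − (-0.180) = -0.550
Fold change = 2^(−(-0.550)) = 2^0.550 = 1.4641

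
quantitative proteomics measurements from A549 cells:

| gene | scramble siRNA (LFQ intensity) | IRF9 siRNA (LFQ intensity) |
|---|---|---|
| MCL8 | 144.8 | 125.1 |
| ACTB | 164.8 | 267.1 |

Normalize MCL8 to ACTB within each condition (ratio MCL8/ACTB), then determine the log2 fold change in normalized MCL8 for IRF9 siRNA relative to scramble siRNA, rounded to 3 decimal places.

MCL8/ACTB (scramble siRNA) = 144.8 / 164.8 = 0.87864
MCL8/ACTB (IRF9 siRNA) = 125.1 / 267.1 = 0.46836
Fold change = 0.46836 / 0.87864 = 0.5331
log2(0.5331) = -0.9076

-0.908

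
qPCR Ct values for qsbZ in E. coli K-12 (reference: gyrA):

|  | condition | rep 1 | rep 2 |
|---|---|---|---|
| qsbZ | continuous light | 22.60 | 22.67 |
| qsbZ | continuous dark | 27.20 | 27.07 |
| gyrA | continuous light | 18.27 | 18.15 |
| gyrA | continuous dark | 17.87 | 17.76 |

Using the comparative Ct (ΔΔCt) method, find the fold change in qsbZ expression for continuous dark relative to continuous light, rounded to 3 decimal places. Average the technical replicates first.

Mean Ct: qsbZ continuous light 22.635; qsbZ continuous dark 27.135; gyrA continuous light 18.210; gyrA continuous dark 17.815
ΔCt(continuous light) = 22.635 − 18.210 = 4.425
ΔCt(continuous dark) = 27.135 − 17.815 = 9.320
ΔΔCt = 9.320 − 4.425 = 4.895
Fold change = 2^(−4.895) = 0.0336

0.034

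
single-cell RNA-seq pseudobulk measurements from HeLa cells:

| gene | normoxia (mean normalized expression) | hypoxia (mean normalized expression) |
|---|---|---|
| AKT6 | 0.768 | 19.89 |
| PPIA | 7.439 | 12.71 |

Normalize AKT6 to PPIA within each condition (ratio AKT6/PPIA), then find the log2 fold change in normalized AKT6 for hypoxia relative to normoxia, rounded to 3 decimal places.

AKT6/PPIA (normoxia) = 0.768 / 7.439 = 0.10324
AKT6/PPIA (hypoxia) = 19.89 / 12.71 = 1.5649
Fold change = 1.5649 / 0.10324 = 15.1580
log2(15.1580) = 3.9220

3.922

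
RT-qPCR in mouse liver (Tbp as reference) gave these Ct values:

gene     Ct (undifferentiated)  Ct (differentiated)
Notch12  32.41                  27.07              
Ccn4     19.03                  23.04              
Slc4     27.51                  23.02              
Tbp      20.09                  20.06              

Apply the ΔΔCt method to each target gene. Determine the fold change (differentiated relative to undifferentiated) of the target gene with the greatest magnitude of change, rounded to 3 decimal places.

Notch12: ΔΔCt = (27.07−20.06) − (32.41−20.09) = 7.01 − 12.32 = -5.31; fold change = 2^5.31 = 39.671
Ccn4: ΔΔCt = (23.04−20.06) − (19.03−20.09) = 2.98 − (-1.06) = 4.04; fold change = 2^-4.04 = 0.061
Slc4: ΔΔCt = (23.02−20.06) − (27.51−20.09) = 2.96 − 7.42 = -4.46; fold change = 2^4.46 = 22.009
Notch12 has the largest |ΔΔCt| = 5.31.

39.671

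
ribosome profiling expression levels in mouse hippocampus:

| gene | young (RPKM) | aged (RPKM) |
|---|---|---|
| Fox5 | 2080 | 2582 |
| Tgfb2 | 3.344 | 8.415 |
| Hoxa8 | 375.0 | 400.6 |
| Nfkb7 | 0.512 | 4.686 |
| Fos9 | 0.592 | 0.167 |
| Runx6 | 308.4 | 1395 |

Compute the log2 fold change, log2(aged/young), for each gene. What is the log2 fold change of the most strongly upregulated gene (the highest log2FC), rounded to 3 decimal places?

log2(2582/2080) = 0.312  (Fox5)
log2(8.415/3.344) = 1.331  (Tgfb2)
log2(400.6/375.0) = 0.095  (Hoxa8)
log2(4.686/0.512) = 3.194  (Nfkb7)
log2(0.167/0.592) = -1.826  (Fos9)
log2(1395/308.4) = 2.177  (Runx6)
Nfkb7 is most strongly upregulated.

3.194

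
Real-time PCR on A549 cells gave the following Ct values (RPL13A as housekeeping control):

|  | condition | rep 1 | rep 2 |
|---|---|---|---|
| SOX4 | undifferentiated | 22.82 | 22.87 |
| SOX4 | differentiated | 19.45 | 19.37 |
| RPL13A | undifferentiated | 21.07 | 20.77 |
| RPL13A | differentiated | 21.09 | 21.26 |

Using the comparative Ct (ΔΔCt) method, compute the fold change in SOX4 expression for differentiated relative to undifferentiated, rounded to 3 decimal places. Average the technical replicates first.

12.906

Mean Ct: SOX4 undifferentiated 22.845; SOX4 differentiated 19.410; RPL13A undifferentiated 20.920; RPL13A differentiated 21.175
ΔCt(undifferentiated) = 22.845 − 20.920 = 1.925
ΔCt(differentiated) = 19.410 − 21.175 = -1.765
ΔΔCt = -1.765 − 1.925 = -3.690
Fold change = 2^(−(-3.690)) = 2^3.690 = 12.9063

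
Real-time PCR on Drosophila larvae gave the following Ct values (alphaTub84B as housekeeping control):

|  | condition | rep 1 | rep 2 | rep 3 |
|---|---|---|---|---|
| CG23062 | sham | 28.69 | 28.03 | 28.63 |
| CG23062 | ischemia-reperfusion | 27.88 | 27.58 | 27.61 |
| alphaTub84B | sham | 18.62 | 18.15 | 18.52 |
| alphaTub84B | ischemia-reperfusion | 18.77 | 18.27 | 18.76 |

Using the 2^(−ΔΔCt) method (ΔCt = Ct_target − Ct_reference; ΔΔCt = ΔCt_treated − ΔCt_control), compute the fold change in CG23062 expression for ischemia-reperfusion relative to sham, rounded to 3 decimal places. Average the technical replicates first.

1.905

Mean Ct: CG23062 sham 28.450; CG23062 ischemia-reperfusion 27.690; alphaTub84B sham 18.430; alphaTub84B ischemia-reperfusion 18.600
ΔCt(sham) = 28.450 − 18.430 = 10.020
ΔCt(ischemia-reperfusion) = 27.690 − 18.600 = 9.090
ΔΔCt = 9.090 − 10.020 = -0.930
Fold change = 2^(−(-0.930)) = 2^0.930 = 1.9053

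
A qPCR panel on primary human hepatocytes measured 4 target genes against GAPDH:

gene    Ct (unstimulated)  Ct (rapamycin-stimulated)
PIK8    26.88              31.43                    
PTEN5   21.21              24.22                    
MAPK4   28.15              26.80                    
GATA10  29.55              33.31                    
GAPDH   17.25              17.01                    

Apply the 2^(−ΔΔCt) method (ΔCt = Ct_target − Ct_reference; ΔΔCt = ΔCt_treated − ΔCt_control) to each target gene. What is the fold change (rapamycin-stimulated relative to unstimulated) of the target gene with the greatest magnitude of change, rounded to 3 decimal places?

0.036

PIK8: ΔΔCt = (31.43−17.01) − (26.88−17.25) = 14.42 − 9.63 = 4.79; fold change = 2^-4.79 = 0.036
PTEN5: ΔΔCt = (24.22−17.01) − (21.21−17.25) = 7.21 − 3.96 = 3.25; fold change = 2^-3.25 = 0.105
MAPK4: ΔΔCt = (26.80−17.01) − (28.15−17.25) = 9.79 − 10.90 = -1.11; fold change = 2^1.11 = 2.158
GATA10: ΔΔCt = (33.31−17.01) − (29.55−17.25) = 16.30 − 12.30 = 4.00; fold change = 2^-4.00 = 0.062
PIK8 has the largest |ΔΔCt| = 4.79.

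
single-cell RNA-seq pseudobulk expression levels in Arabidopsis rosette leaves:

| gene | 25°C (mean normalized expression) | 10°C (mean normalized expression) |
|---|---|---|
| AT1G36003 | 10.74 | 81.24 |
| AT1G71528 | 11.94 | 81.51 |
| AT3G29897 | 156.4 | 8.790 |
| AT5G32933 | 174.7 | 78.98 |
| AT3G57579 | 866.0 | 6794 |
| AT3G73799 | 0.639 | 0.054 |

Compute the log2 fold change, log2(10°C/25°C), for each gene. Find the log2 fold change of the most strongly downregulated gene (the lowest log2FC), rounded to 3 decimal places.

-4.153

log2(81.24/10.74) = 2.919  (AT1G36003)
log2(81.51/11.94) = 2.771  (AT1G71528)
log2(8.790/156.4) = -4.153  (AT3G29897)
log2(78.98/174.7) = -1.145  (AT5G32933)
log2(6794/866.0) = 2.972  (AT3G57579)
log2(0.054/0.639) = -3.565  (AT3G73799)
AT3G29897 is most strongly downregulated.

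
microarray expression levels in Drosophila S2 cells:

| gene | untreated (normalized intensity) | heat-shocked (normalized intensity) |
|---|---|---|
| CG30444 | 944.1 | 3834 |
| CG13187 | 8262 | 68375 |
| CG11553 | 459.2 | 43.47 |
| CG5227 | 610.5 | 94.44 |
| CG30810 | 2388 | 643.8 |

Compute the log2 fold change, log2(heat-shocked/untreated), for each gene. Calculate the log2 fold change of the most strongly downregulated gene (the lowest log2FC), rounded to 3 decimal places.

-3.401

log2(3834/944.1) = 2.022  (CG30444)
log2(68375/8262) = 3.049  (CG13187)
log2(43.47/459.2) = -3.401  (CG11553)
log2(94.44/610.5) = -2.693  (CG5227)
log2(643.8/2388) = -1.891  (CG30810)
CG11553 is most strongly downregulated.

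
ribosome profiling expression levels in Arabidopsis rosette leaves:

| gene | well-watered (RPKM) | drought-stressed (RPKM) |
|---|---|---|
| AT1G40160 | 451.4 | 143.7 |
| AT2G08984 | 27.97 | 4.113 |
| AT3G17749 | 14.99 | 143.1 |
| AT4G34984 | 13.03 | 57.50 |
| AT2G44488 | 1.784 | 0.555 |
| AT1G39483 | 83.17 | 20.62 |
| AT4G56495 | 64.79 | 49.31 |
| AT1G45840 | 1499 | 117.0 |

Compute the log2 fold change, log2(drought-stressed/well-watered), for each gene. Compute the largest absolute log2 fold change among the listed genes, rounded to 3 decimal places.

log2(143.7/451.4) = -1.651  (AT1G40160)
log2(4.113/27.97) = -2.766  (AT2G08984)
log2(143.1/14.99) = 3.255  (AT3G17749)
log2(57.50/13.03) = 2.142  (AT4G34984)
log2(0.555/1.784) = -1.685  (AT2G44488)
log2(20.62/83.17) = -2.012  (AT1G39483)
log2(49.31/64.79) = -0.394  (AT4G56495)
log2(117.0/1499) = -3.679  (AT1G45840)
The largest magnitude belongs to AT1G45840.

3.679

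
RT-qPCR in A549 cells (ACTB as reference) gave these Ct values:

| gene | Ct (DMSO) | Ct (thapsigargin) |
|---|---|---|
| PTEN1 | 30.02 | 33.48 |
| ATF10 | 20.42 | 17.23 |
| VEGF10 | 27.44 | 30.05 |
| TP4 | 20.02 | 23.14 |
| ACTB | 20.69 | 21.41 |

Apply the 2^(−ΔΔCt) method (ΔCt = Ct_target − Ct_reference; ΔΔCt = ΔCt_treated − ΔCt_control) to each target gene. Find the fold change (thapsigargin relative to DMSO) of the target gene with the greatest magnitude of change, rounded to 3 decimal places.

15.032

PTEN1: ΔΔCt = (33.48−21.41) − (30.02−20.69) = 12.07 − 9.33 = 2.74; fold change = 2^-2.74 = 0.150
ATF10: ΔΔCt = (17.23−21.41) − (20.42−20.69) = -4.18 − (-0.27) = -3.91; fold change = 2^3.91 = 15.032
VEGF10: ΔΔCt = (30.05−21.41) − (27.44−20.69) = 8.64 − 6.75 = 1.89; fold change = 2^-1.89 = 0.270
TP4: ΔΔCt = (23.14−21.41) − (20.02−20.69) = 1.73 − (-0.67) = 2.40; fold change = 2^-2.40 = 0.189
ATF10 has the largest |ΔΔCt| = 3.91.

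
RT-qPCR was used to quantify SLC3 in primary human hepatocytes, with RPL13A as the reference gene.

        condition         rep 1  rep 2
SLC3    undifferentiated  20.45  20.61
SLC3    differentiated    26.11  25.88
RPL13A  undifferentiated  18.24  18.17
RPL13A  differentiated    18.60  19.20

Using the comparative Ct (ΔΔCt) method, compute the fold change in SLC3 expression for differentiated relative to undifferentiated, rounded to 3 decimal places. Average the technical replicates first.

Mean Ct: SLC3 undifferentiated 20.530; SLC3 differentiated 25.995; RPL13A undifferentiated 18.205; RPL13A differentiated 18.900
ΔCt(undifferentiated) = 20.530 − 18.205 = 2.325
ΔCt(differentiated) = 25.995 − 18.900 = 7.095
ΔΔCt = 7.095 − 2.325 = 4.770
Fold change = 2^(−4.770) = 0.0367

0.037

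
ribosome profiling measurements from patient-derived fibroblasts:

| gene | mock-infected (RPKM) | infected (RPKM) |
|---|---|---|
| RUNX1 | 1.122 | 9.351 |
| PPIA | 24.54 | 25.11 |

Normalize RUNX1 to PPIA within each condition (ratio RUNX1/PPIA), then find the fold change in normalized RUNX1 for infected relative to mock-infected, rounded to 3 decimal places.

RUNX1/PPIA (mock-infected) = 1.122 / 24.54 = 0.045721
RUNX1/PPIA (infected) = 9.351 / 25.11 = 0.3724
Fold change = 0.3724 / 0.045721 = 8.1450

8.145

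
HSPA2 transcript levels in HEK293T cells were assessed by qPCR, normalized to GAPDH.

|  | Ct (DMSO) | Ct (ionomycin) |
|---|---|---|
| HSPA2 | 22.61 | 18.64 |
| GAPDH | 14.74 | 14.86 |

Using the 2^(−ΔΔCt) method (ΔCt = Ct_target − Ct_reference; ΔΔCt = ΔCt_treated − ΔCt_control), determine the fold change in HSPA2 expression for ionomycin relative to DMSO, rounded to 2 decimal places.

17.03

ΔCt(DMSO) = 22.610 − 14.740 = 7.870
ΔCt(ionomycin) = 18.640 − 14.860 = 3.780
ΔΔCt = 3.780 − 7.870 = -4.090
Fold change = 2^(−(-4.090)) = 2^4.090 = 17.030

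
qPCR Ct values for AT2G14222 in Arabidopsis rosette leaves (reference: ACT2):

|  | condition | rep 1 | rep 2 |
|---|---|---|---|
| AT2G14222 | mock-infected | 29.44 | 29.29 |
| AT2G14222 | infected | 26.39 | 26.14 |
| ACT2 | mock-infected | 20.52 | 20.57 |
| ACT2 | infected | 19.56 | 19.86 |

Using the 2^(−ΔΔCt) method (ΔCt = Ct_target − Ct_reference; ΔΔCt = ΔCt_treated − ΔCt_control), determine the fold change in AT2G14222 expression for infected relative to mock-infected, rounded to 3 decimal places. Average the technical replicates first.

4.807

Mean Ct: AT2G14222 mock-infected 29.365; AT2G14222 infected 26.265; ACT2 mock-infected 20.545; ACT2 infected 19.710
ΔCt(mock-infected) = 29.365 − 20.545 = 8.820
ΔCt(infected) = 26.265 − 19.710 = 6.555
ΔΔCt = 6.555 − 8.820 = -2.265
Fold change = 2^(−(-2.265)) = 2^2.265 = 4.8065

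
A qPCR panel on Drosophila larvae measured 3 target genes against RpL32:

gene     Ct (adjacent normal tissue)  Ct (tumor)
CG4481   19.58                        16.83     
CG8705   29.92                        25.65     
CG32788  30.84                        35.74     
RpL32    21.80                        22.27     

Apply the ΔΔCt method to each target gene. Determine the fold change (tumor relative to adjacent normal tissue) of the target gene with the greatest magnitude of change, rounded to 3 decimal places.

26.723

CG4481: ΔΔCt = (16.83−22.27) − (19.58−21.80) = -5.44 − (-2.22) = -3.22; fold change = 2^3.22 = 9.318
CG8705: ΔΔCt = (25.65−22.27) − (29.92−21.80) = 3.38 − 8.12 = -4.74; fold change = 2^4.74 = 26.723
CG32788: ΔΔCt = (35.74−22.27) − (30.84−21.80) = 13.47 − 9.04 = 4.43; fold change = 2^-4.43 = 0.046
CG8705 has the largest |ΔΔCt| = 4.74.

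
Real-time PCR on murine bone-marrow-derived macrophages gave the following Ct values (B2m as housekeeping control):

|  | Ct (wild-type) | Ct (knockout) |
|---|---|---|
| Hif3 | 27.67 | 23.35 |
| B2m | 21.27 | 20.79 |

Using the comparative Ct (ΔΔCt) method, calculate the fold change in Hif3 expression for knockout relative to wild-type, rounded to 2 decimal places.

14.32

ΔCt(wild-type) = 27.670 − 21.270 = 6.400
ΔCt(knockout) = 23.350 − 20.790 = 2.560
ΔΔCt = 2.560 − 6.400 = -3.840
Fold change = 2^(−(-3.840)) = 2^3.840 = 14.320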